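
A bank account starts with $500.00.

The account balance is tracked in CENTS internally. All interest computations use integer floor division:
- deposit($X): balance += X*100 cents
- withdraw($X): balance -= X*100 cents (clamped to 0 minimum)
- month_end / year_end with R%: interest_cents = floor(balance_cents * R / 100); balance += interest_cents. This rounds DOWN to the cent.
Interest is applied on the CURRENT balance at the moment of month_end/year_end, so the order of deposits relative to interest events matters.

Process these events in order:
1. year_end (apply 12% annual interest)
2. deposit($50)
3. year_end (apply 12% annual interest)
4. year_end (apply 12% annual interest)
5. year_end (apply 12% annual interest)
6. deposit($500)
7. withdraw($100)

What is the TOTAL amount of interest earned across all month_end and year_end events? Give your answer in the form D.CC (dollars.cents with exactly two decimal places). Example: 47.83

After 1 (year_end (apply 12% annual interest)): balance=$560.00 total_interest=$60.00
After 2 (deposit($50)): balance=$610.00 total_interest=$60.00
After 3 (year_end (apply 12% annual interest)): balance=$683.20 total_interest=$133.20
After 4 (year_end (apply 12% annual interest)): balance=$765.18 total_interest=$215.18
After 5 (year_end (apply 12% annual interest)): balance=$857.00 total_interest=$307.00
After 6 (deposit($500)): balance=$1357.00 total_interest=$307.00
After 7 (withdraw($100)): balance=$1257.00 total_interest=$307.00

Answer: 307.00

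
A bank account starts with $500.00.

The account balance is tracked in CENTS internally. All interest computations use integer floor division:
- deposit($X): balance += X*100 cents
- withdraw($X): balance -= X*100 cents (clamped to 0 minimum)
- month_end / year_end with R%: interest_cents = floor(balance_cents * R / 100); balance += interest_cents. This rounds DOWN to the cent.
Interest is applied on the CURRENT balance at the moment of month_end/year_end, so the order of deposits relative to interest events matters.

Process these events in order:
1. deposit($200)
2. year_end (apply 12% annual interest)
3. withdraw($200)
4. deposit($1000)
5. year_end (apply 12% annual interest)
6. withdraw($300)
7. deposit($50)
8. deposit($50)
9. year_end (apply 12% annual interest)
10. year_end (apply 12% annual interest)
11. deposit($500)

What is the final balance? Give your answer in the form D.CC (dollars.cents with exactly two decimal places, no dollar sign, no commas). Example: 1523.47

Answer: 2474.51

Derivation:
After 1 (deposit($200)): balance=$700.00 total_interest=$0.00
After 2 (year_end (apply 12% annual interest)): balance=$784.00 total_interest=$84.00
After 3 (withdraw($200)): balance=$584.00 total_interest=$84.00
After 4 (deposit($1000)): balance=$1584.00 total_interest=$84.00
After 5 (year_end (apply 12% annual interest)): balance=$1774.08 total_interest=$274.08
After 6 (withdraw($300)): balance=$1474.08 total_interest=$274.08
After 7 (deposit($50)): balance=$1524.08 total_interest=$274.08
After 8 (deposit($50)): balance=$1574.08 total_interest=$274.08
After 9 (year_end (apply 12% annual interest)): balance=$1762.96 total_interest=$462.96
After 10 (year_end (apply 12% annual interest)): balance=$1974.51 total_interest=$674.51
After 11 (deposit($500)): balance=$2474.51 total_interest=$674.51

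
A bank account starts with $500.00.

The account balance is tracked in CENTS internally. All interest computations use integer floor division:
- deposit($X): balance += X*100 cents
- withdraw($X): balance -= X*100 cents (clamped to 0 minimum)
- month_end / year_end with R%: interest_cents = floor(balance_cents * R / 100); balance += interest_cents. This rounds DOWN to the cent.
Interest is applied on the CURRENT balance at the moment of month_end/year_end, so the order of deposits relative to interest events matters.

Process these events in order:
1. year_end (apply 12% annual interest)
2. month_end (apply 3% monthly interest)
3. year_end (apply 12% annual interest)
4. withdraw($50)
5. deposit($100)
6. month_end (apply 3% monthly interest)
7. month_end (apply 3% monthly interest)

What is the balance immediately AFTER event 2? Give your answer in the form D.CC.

Answer: 576.80

Derivation:
After 1 (year_end (apply 12% annual interest)): balance=$560.00 total_interest=$60.00
After 2 (month_end (apply 3% monthly interest)): balance=$576.80 total_interest=$76.80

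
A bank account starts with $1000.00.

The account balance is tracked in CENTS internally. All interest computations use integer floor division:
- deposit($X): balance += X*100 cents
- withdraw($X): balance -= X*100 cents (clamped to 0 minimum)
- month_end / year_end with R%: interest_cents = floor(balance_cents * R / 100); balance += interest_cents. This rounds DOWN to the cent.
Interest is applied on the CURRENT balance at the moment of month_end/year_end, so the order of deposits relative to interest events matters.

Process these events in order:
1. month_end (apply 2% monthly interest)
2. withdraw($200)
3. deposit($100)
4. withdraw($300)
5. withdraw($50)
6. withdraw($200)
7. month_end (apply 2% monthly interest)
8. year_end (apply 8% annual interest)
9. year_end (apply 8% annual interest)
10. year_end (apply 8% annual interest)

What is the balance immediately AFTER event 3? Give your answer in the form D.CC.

After 1 (month_end (apply 2% monthly interest)): balance=$1020.00 total_interest=$20.00
After 2 (withdraw($200)): balance=$820.00 total_interest=$20.00
After 3 (deposit($100)): balance=$920.00 total_interest=$20.00

Answer: 920.00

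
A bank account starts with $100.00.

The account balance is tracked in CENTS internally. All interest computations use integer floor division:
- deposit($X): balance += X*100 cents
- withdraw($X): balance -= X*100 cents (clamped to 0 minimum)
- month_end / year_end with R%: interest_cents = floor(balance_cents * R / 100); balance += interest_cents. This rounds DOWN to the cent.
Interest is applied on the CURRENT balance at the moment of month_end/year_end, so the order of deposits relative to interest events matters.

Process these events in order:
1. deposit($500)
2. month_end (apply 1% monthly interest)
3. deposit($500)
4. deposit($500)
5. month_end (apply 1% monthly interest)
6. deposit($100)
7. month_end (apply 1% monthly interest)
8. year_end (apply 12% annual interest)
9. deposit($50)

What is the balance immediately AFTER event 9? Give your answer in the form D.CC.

Answer: 1997.99

Derivation:
After 1 (deposit($500)): balance=$600.00 total_interest=$0.00
After 2 (month_end (apply 1% monthly interest)): balance=$606.00 total_interest=$6.00
After 3 (deposit($500)): balance=$1106.00 total_interest=$6.00
After 4 (deposit($500)): balance=$1606.00 total_interest=$6.00
After 5 (month_end (apply 1% monthly interest)): balance=$1622.06 total_interest=$22.06
After 6 (deposit($100)): balance=$1722.06 total_interest=$22.06
After 7 (month_end (apply 1% monthly interest)): balance=$1739.28 total_interest=$39.28
After 8 (year_end (apply 12% annual interest)): balance=$1947.99 total_interest=$247.99
After 9 (deposit($50)): balance=$1997.99 total_interest=$247.99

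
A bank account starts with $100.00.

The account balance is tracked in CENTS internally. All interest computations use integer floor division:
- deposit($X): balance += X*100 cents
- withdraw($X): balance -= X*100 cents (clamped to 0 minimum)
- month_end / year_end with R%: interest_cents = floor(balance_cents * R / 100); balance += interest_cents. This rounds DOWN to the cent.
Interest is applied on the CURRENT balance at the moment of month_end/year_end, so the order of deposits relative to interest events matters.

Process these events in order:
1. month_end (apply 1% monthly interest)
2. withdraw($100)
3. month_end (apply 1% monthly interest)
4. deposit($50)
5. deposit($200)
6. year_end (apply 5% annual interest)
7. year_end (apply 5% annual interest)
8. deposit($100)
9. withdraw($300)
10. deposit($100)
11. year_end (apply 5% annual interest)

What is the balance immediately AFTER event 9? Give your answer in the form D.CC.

Answer: 76.73

Derivation:
After 1 (month_end (apply 1% monthly interest)): balance=$101.00 total_interest=$1.00
After 2 (withdraw($100)): balance=$1.00 total_interest=$1.00
After 3 (month_end (apply 1% monthly interest)): balance=$1.01 total_interest=$1.01
After 4 (deposit($50)): balance=$51.01 total_interest=$1.01
After 5 (deposit($200)): balance=$251.01 total_interest=$1.01
After 6 (year_end (apply 5% annual interest)): balance=$263.56 total_interest=$13.56
After 7 (year_end (apply 5% annual interest)): balance=$276.73 total_interest=$26.73
After 8 (deposit($100)): balance=$376.73 total_interest=$26.73
After 9 (withdraw($300)): balance=$76.73 total_interest=$26.73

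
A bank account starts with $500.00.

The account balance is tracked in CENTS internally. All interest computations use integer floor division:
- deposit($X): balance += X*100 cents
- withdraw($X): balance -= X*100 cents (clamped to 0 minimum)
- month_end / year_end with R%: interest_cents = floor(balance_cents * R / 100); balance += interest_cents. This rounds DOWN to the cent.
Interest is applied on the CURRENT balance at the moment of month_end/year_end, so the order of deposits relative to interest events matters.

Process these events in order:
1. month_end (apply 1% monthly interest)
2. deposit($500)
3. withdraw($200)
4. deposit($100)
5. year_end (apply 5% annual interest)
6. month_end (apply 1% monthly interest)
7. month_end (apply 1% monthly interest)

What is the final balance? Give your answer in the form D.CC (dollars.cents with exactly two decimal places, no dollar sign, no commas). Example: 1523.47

After 1 (month_end (apply 1% monthly interest)): balance=$505.00 total_interest=$5.00
After 2 (deposit($500)): balance=$1005.00 total_interest=$5.00
After 3 (withdraw($200)): balance=$805.00 total_interest=$5.00
After 4 (deposit($100)): balance=$905.00 total_interest=$5.00
After 5 (year_end (apply 5% annual interest)): balance=$950.25 total_interest=$50.25
After 6 (month_end (apply 1% monthly interest)): balance=$959.75 total_interest=$59.75
After 7 (month_end (apply 1% monthly interest)): balance=$969.34 total_interest=$69.34

Answer: 969.34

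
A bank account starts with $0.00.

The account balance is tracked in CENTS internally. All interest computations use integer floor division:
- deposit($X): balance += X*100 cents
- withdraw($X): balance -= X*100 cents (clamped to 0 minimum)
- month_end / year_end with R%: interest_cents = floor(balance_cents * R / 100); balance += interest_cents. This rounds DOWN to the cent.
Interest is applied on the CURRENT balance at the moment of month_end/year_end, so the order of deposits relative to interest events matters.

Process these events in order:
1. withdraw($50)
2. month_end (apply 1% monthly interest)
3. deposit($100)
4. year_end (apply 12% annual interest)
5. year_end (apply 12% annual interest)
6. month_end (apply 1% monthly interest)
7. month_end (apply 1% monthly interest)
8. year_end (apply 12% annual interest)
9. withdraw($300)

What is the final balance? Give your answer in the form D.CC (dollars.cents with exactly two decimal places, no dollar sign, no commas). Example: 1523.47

After 1 (withdraw($50)): balance=$0.00 total_interest=$0.00
After 2 (month_end (apply 1% monthly interest)): balance=$0.00 total_interest=$0.00
After 3 (deposit($100)): balance=$100.00 total_interest=$0.00
After 4 (year_end (apply 12% annual interest)): balance=$112.00 total_interest=$12.00
After 5 (year_end (apply 12% annual interest)): balance=$125.44 total_interest=$25.44
After 6 (month_end (apply 1% monthly interest)): balance=$126.69 total_interest=$26.69
After 7 (month_end (apply 1% monthly interest)): balance=$127.95 total_interest=$27.95
After 8 (year_end (apply 12% annual interest)): balance=$143.30 total_interest=$43.30
After 9 (withdraw($300)): balance=$0.00 total_interest=$43.30

Answer: 0.00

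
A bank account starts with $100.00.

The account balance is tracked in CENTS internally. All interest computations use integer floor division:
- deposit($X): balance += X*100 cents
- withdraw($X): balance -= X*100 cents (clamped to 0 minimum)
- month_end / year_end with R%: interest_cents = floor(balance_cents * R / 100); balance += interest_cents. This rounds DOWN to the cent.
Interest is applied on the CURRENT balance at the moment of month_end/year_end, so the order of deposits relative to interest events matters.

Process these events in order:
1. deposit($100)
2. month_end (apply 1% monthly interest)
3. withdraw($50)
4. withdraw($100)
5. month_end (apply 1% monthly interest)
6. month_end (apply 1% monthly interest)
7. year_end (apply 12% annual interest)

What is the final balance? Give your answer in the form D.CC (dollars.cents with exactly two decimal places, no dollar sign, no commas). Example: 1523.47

After 1 (deposit($100)): balance=$200.00 total_interest=$0.00
After 2 (month_end (apply 1% monthly interest)): balance=$202.00 total_interest=$2.00
After 3 (withdraw($50)): balance=$152.00 total_interest=$2.00
After 4 (withdraw($100)): balance=$52.00 total_interest=$2.00
After 5 (month_end (apply 1% monthly interest)): balance=$52.52 total_interest=$2.52
After 6 (month_end (apply 1% monthly interest)): balance=$53.04 total_interest=$3.04
After 7 (year_end (apply 12% annual interest)): balance=$59.40 total_interest=$9.40

Answer: 59.40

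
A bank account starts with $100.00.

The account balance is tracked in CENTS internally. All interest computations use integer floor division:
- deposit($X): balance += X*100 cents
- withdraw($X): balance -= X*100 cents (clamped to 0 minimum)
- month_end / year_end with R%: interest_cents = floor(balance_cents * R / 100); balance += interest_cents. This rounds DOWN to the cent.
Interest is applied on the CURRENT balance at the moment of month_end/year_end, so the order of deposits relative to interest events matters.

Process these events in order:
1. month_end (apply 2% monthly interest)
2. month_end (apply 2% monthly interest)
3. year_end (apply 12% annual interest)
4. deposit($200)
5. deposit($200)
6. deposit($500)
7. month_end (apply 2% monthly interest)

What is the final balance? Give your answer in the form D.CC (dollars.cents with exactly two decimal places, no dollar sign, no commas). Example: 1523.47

After 1 (month_end (apply 2% monthly interest)): balance=$102.00 total_interest=$2.00
After 2 (month_end (apply 2% monthly interest)): balance=$104.04 total_interest=$4.04
After 3 (year_end (apply 12% annual interest)): balance=$116.52 total_interest=$16.52
After 4 (deposit($200)): balance=$316.52 total_interest=$16.52
After 5 (deposit($200)): balance=$516.52 total_interest=$16.52
After 6 (deposit($500)): balance=$1016.52 total_interest=$16.52
After 7 (month_end (apply 2% monthly interest)): balance=$1036.85 total_interest=$36.85

Answer: 1036.85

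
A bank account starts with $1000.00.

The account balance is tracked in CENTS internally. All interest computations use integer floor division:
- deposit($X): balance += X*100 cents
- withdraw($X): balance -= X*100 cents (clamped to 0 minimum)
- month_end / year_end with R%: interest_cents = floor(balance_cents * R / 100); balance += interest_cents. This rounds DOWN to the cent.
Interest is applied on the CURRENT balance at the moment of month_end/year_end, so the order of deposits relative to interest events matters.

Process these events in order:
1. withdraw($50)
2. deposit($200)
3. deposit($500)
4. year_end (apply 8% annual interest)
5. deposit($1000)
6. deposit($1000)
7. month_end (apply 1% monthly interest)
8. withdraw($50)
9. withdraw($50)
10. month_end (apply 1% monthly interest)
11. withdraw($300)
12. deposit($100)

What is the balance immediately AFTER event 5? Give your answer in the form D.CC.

After 1 (withdraw($50)): balance=$950.00 total_interest=$0.00
After 2 (deposit($200)): balance=$1150.00 total_interest=$0.00
After 3 (deposit($500)): balance=$1650.00 total_interest=$0.00
After 4 (year_end (apply 8% annual interest)): balance=$1782.00 total_interest=$132.00
After 5 (deposit($1000)): balance=$2782.00 total_interest=$132.00

Answer: 2782.00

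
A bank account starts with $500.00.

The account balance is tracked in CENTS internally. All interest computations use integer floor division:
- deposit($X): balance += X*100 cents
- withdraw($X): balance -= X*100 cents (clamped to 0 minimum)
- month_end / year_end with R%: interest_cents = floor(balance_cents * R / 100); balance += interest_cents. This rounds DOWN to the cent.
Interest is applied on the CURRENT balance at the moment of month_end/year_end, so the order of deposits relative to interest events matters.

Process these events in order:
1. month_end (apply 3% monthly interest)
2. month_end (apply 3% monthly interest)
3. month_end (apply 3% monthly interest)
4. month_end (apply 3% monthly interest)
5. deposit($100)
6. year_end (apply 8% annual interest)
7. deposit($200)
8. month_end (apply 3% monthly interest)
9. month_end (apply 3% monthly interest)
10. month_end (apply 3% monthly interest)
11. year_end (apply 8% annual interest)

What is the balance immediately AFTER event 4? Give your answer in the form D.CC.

Answer: 562.75

Derivation:
After 1 (month_end (apply 3% monthly interest)): balance=$515.00 total_interest=$15.00
After 2 (month_end (apply 3% monthly interest)): balance=$530.45 total_interest=$30.45
After 3 (month_end (apply 3% monthly interest)): balance=$546.36 total_interest=$46.36
After 4 (month_end (apply 3% monthly interest)): balance=$562.75 total_interest=$62.75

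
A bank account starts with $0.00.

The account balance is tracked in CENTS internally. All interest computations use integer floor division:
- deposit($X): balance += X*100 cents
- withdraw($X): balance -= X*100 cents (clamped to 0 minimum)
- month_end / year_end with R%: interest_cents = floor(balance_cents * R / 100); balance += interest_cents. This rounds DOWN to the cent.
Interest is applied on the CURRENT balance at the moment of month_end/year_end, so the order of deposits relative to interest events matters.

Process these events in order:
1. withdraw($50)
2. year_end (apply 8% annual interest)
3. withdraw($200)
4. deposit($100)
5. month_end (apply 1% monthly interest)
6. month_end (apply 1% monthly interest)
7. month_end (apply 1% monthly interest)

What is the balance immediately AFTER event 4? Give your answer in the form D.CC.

Answer: 100.00

Derivation:
After 1 (withdraw($50)): balance=$0.00 total_interest=$0.00
After 2 (year_end (apply 8% annual interest)): balance=$0.00 total_interest=$0.00
After 3 (withdraw($200)): balance=$0.00 total_interest=$0.00
After 4 (deposit($100)): balance=$100.00 total_interest=$0.00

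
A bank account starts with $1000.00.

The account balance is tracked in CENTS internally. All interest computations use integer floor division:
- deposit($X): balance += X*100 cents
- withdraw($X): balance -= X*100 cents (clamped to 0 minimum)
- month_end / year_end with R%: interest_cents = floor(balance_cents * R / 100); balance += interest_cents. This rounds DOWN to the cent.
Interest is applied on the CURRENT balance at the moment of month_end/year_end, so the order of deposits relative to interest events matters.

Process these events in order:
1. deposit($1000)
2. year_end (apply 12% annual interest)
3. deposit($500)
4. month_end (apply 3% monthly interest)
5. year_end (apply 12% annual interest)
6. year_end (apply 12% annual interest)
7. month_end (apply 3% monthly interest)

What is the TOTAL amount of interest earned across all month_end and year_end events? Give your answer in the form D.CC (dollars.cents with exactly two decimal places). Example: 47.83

Answer: 1146.36

Derivation:
After 1 (deposit($1000)): balance=$2000.00 total_interest=$0.00
After 2 (year_end (apply 12% annual interest)): balance=$2240.00 total_interest=$240.00
After 3 (deposit($500)): balance=$2740.00 total_interest=$240.00
After 4 (month_end (apply 3% monthly interest)): balance=$2822.20 total_interest=$322.20
After 5 (year_end (apply 12% annual interest)): balance=$3160.86 total_interest=$660.86
After 6 (year_end (apply 12% annual interest)): balance=$3540.16 total_interest=$1040.16
After 7 (month_end (apply 3% monthly interest)): balance=$3646.36 total_interest=$1146.36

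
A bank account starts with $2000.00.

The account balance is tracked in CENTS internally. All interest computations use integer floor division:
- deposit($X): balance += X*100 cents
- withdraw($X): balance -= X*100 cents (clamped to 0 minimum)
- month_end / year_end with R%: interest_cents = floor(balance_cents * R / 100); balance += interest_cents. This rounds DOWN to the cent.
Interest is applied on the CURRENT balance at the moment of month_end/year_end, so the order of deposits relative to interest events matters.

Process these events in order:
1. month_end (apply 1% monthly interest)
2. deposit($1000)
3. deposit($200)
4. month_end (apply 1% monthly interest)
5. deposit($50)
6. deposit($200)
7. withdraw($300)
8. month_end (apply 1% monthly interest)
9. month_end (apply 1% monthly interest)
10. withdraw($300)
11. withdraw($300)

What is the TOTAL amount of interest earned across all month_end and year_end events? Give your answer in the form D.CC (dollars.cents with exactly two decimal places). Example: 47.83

Answer: 116.56

Derivation:
After 1 (month_end (apply 1% monthly interest)): balance=$2020.00 total_interest=$20.00
After 2 (deposit($1000)): balance=$3020.00 total_interest=$20.00
After 3 (deposit($200)): balance=$3220.00 total_interest=$20.00
After 4 (month_end (apply 1% monthly interest)): balance=$3252.20 total_interest=$52.20
After 5 (deposit($50)): balance=$3302.20 total_interest=$52.20
After 6 (deposit($200)): balance=$3502.20 total_interest=$52.20
After 7 (withdraw($300)): balance=$3202.20 total_interest=$52.20
After 8 (month_end (apply 1% monthly interest)): balance=$3234.22 total_interest=$84.22
After 9 (month_end (apply 1% monthly interest)): balance=$3266.56 total_interest=$116.56
After 10 (withdraw($300)): balance=$2966.56 total_interest=$116.56
After 11 (withdraw($300)): balance=$2666.56 total_interest=$116.56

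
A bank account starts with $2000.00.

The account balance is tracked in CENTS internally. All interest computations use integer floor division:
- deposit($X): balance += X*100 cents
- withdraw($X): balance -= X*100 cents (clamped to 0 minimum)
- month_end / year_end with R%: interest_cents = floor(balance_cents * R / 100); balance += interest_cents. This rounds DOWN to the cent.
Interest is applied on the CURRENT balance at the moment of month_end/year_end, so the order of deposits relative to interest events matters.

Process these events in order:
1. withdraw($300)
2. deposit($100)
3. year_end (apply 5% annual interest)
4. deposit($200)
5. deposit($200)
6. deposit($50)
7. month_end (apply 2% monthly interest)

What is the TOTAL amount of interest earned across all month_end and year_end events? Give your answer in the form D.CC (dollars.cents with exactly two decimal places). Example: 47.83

Answer: 136.80

Derivation:
After 1 (withdraw($300)): balance=$1700.00 total_interest=$0.00
After 2 (deposit($100)): balance=$1800.00 total_interest=$0.00
After 3 (year_end (apply 5% annual interest)): balance=$1890.00 total_interest=$90.00
After 4 (deposit($200)): balance=$2090.00 total_interest=$90.00
After 5 (deposit($200)): balance=$2290.00 total_interest=$90.00
After 6 (deposit($50)): balance=$2340.00 total_interest=$90.00
After 7 (month_end (apply 2% monthly interest)): balance=$2386.80 total_interest=$136.80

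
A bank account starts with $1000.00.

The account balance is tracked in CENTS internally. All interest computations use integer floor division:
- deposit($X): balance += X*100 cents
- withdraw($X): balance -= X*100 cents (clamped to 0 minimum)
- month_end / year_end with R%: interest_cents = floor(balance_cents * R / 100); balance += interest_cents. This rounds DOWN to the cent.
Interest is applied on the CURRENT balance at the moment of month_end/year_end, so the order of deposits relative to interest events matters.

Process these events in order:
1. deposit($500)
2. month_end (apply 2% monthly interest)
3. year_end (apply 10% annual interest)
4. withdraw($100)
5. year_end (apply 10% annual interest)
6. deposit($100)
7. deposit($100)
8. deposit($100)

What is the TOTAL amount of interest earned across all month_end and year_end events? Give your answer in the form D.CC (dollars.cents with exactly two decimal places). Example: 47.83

After 1 (deposit($500)): balance=$1500.00 total_interest=$0.00
After 2 (month_end (apply 2% monthly interest)): balance=$1530.00 total_interest=$30.00
After 3 (year_end (apply 10% annual interest)): balance=$1683.00 total_interest=$183.00
After 4 (withdraw($100)): balance=$1583.00 total_interest=$183.00
After 5 (year_end (apply 10% annual interest)): balance=$1741.30 total_interest=$341.30
After 6 (deposit($100)): balance=$1841.30 total_interest=$341.30
After 7 (deposit($100)): balance=$1941.30 total_interest=$341.30
After 8 (deposit($100)): balance=$2041.30 total_interest=$341.30

Answer: 341.30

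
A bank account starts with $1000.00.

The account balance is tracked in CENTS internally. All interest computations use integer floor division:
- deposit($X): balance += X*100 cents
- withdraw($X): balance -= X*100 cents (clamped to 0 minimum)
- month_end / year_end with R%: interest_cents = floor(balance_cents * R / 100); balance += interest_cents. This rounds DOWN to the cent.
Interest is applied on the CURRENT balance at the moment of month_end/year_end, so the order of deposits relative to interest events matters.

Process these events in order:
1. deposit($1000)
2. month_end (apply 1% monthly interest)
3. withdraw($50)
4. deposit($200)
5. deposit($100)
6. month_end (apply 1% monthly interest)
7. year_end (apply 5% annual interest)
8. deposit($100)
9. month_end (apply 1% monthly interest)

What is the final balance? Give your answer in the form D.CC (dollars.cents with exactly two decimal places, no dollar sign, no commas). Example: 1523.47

Answer: 2532.40

Derivation:
After 1 (deposit($1000)): balance=$2000.00 total_interest=$0.00
After 2 (month_end (apply 1% monthly interest)): balance=$2020.00 total_interest=$20.00
After 3 (withdraw($50)): balance=$1970.00 total_interest=$20.00
After 4 (deposit($200)): balance=$2170.00 total_interest=$20.00
After 5 (deposit($100)): balance=$2270.00 total_interest=$20.00
After 6 (month_end (apply 1% monthly interest)): balance=$2292.70 total_interest=$42.70
After 7 (year_end (apply 5% annual interest)): balance=$2407.33 total_interest=$157.33
After 8 (deposit($100)): balance=$2507.33 total_interest=$157.33
After 9 (month_end (apply 1% monthly interest)): balance=$2532.40 total_interest=$182.40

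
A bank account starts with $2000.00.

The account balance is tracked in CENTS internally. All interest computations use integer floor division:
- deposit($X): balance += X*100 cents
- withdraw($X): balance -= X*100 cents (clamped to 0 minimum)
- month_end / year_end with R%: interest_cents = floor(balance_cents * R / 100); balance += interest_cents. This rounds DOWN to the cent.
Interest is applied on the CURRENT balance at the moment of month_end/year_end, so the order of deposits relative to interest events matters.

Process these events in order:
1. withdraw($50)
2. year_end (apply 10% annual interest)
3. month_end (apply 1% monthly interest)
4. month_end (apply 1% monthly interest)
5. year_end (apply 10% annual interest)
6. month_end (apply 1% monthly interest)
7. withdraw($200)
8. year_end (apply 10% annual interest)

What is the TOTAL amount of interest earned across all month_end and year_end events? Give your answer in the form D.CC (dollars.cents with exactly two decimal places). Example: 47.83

Answer: 704.07

Derivation:
After 1 (withdraw($50)): balance=$1950.00 total_interest=$0.00
After 2 (year_end (apply 10% annual interest)): balance=$2145.00 total_interest=$195.00
After 3 (month_end (apply 1% monthly interest)): balance=$2166.45 total_interest=$216.45
After 4 (month_end (apply 1% monthly interest)): balance=$2188.11 total_interest=$238.11
After 5 (year_end (apply 10% annual interest)): balance=$2406.92 total_interest=$456.92
After 6 (month_end (apply 1% monthly interest)): balance=$2430.98 total_interest=$480.98
After 7 (withdraw($200)): balance=$2230.98 total_interest=$480.98
After 8 (year_end (apply 10% annual interest)): balance=$2454.07 total_interest=$704.07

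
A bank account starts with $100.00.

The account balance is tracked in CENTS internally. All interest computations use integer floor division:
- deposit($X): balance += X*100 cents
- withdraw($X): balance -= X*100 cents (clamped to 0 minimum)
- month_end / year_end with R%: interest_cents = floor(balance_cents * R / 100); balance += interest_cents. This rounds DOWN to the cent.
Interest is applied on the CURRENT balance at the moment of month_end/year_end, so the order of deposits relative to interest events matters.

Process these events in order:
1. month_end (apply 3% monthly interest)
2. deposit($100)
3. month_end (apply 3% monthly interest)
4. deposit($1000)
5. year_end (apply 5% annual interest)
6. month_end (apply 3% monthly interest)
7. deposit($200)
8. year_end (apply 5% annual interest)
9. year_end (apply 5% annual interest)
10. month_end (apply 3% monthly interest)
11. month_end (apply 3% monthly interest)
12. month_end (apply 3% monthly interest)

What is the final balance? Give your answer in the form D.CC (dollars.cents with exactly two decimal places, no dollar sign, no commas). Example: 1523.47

After 1 (month_end (apply 3% monthly interest)): balance=$103.00 total_interest=$3.00
After 2 (deposit($100)): balance=$203.00 total_interest=$3.00
After 3 (month_end (apply 3% monthly interest)): balance=$209.09 total_interest=$9.09
After 4 (deposit($1000)): balance=$1209.09 total_interest=$9.09
After 5 (year_end (apply 5% annual interest)): balance=$1269.54 total_interest=$69.54
After 6 (month_end (apply 3% monthly interest)): balance=$1307.62 total_interest=$107.62
After 7 (deposit($200)): balance=$1507.62 total_interest=$107.62
After 8 (year_end (apply 5% annual interest)): balance=$1583.00 total_interest=$183.00
After 9 (year_end (apply 5% annual interest)): balance=$1662.15 total_interest=$262.15
After 10 (month_end (apply 3% monthly interest)): balance=$1712.01 total_interest=$312.01
After 11 (month_end (apply 3% monthly interest)): balance=$1763.37 total_interest=$363.37
After 12 (month_end (apply 3% monthly interest)): balance=$1816.27 total_interest=$416.27

Answer: 1816.27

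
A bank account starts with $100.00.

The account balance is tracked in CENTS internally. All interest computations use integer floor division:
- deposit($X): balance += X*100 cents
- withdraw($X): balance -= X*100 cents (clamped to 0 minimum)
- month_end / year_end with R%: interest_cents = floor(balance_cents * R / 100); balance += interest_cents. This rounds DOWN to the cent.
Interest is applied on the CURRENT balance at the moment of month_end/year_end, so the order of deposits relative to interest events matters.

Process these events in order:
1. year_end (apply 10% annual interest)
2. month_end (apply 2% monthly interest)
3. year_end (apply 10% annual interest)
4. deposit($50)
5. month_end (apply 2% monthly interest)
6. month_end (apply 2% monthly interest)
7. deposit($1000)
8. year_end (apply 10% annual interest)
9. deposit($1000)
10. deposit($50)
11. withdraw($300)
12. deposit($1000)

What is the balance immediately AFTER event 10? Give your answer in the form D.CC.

Answer: 2348.45

Derivation:
After 1 (year_end (apply 10% annual interest)): balance=$110.00 total_interest=$10.00
After 2 (month_end (apply 2% monthly interest)): balance=$112.20 total_interest=$12.20
After 3 (year_end (apply 10% annual interest)): balance=$123.42 total_interest=$23.42
After 4 (deposit($50)): balance=$173.42 total_interest=$23.42
After 5 (month_end (apply 2% monthly interest)): balance=$176.88 total_interest=$26.88
After 6 (month_end (apply 2% monthly interest)): balance=$180.41 total_interest=$30.41
After 7 (deposit($1000)): balance=$1180.41 total_interest=$30.41
After 8 (year_end (apply 10% annual interest)): balance=$1298.45 total_interest=$148.45
After 9 (deposit($1000)): balance=$2298.45 total_interest=$148.45
After 10 (deposit($50)): balance=$2348.45 total_interest=$148.45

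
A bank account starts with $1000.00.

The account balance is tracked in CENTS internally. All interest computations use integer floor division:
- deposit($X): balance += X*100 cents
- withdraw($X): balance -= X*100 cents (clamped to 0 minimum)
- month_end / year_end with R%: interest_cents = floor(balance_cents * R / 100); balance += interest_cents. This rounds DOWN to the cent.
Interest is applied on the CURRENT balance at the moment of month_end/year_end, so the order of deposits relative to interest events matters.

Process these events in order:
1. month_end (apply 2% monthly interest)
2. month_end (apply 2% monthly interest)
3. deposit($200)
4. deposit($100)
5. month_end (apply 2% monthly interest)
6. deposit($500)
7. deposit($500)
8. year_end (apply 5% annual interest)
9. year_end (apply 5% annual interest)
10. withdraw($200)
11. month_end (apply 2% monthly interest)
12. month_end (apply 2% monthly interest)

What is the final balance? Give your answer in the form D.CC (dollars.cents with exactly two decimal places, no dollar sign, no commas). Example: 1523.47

After 1 (month_end (apply 2% monthly interest)): balance=$1020.00 total_interest=$20.00
After 2 (month_end (apply 2% monthly interest)): balance=$1040.40 total_interest=$40.40
After 3 (deposit($200)): balance=$1240.40 total_interest=$40.40
After 4 (deposit($100)): balance=$1340.40 total_interest=$40.40
After 5 (month_end (apply 2% monthly interest)): balance=$1367.20 total_interest=$67.20
After 6 (deposit($500)): balance=$1867.20 total_interest=$67.20
After 7 (deposit($500)): balance=$2367.20 total_interest=$67.20
After 8 (year_end (apply 5% annual interest)): balance=$2485.56 total_interest=$185.56
After 9 (year_end (apply 5% annual interest)): balance=$2609.83 total_interest=$309.83
After 10 (withdraw($200)): balance=$2409.83 total_interest=$309.83
After 11 (month_end (apply 2% monthly interest)): balance=$2458.02 total_interest=$358.02
After 12 (month_end (apply 2% monthly interest)): balance=$2507.18 total_interest=$407.18

Answer: 2507.18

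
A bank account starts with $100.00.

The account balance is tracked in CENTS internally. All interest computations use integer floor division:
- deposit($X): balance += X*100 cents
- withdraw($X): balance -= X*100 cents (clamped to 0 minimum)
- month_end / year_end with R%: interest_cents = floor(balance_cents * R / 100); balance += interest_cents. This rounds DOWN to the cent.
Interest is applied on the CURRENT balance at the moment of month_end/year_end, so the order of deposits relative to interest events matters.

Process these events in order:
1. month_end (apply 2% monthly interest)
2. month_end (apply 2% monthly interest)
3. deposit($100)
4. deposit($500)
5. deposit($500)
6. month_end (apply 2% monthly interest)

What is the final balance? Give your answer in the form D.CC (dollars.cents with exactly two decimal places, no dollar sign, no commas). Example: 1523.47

Answer: 1228.12

Derivation:
After 1 (month_end (apply 2% monthly interest)): balance=$102.00 total_interest=$2.00
After 2 (month_end (apply 2% monthly interest)): balance=$104.04 total_interest=$4.04
After 3 (deposit($100)): balance=$204.04 total_interest=$4.04
After 4 (deposit($500)): balance=$704.04 total_interest=$4.04
After 5 (deposit($500)): balance=$1204.04 total_interest=$4.04
After 6 (month_end (apply 2% monthly interest)): balance=$1228.12 total_interest=$28.12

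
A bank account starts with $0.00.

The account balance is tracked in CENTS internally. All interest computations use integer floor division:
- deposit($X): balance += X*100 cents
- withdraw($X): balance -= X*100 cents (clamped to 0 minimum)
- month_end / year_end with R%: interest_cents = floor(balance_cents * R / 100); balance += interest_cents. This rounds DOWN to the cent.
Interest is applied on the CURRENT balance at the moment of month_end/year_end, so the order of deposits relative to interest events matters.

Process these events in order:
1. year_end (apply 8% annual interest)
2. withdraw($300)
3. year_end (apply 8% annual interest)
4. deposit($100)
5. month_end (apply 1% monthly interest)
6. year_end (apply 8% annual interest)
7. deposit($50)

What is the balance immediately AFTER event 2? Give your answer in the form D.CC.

Answer: 0.00

Derivation:
After 1 (year_end (apply 8% annual interest)): balance=$0.00 total_interest=$0.00
After 2 (withdraw($300)): balance=$0.00 total_interest=$0.00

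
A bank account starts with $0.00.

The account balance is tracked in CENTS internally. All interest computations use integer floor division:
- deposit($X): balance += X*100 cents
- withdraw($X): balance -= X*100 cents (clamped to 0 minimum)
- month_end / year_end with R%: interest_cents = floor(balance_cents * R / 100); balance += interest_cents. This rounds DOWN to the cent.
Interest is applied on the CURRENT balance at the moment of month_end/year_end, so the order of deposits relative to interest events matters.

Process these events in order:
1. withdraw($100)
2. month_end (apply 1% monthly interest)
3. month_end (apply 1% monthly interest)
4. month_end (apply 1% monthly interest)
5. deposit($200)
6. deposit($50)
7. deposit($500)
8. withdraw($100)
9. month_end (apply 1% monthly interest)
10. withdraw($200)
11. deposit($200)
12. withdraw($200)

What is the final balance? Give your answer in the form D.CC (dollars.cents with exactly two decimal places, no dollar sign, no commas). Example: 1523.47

After 1 (withdraw($100)): balance=$0.00 total_interest=$0.00
After 2 (month_end (apply 1% monthly interest)): balance=$0.00 total_interest=$0.00
After 3 (month_end (apply 1% monthly interest)): balance=$0.00 total_interest=$0.00
After 4 (month_end (apply 1% monthly interest)): balance=$0.00 total_interest=$0.00
After 5 (deposit($200)): balance=$200.00 total_interest=$0.00
After 6 (deposit($50)): balance=$250.00 total_interest=$0.00
After 7 (deposit($500)): balance=$750.00 total_interest=$0.00
After 8 (withdraw($100)): balance=$650.00 total_interest=$0.00
After 9 (month_end (apply 1% monthly interest)): balance=$656.50 total_interest=$6.50
After 10 (withdraw($200)): balance=$456.50 total_interest=$6.50
After 11 (deposit($200)): balance=$656.50 total_interest=$6.50
After 12 (withdraw($200)): balance=$456.50 total_interest=$6.50

Answer: 456.50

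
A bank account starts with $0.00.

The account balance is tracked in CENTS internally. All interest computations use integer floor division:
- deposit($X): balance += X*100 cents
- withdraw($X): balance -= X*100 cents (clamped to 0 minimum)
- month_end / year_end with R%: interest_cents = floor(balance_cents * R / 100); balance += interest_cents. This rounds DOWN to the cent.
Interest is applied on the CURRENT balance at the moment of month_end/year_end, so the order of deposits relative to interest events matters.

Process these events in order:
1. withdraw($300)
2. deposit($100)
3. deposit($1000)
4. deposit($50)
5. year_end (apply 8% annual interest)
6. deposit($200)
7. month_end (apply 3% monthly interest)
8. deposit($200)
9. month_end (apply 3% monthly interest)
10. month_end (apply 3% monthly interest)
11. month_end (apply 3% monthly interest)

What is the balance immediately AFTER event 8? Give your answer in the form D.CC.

Answer: 1685.26

Derivation:
After 1 (withdraw($300)): balance=$0.00 total_interest=$0.00
After 2 (deposit($100)): balance=$100.00 total_interest=$0.00
After 3 (deposit($1000)): balance=$1100.00 total_interest=$0.00
After 4 (deposit($50)): balance=$1150.00 total_interest=$0.00
After 5 (year_end (apply 8% annual interest)): balance=$1242.00 total_interest=$92.00
After 6 (deposit($200)): balance=$1442.00 total_interest=$92.00
After 7 (month_end (apply 3% monthly interest)): balance=$1485.26 total_interest=$135.26
After 8 (deposit($200)): balance=$1685.26 total_interest=$135.26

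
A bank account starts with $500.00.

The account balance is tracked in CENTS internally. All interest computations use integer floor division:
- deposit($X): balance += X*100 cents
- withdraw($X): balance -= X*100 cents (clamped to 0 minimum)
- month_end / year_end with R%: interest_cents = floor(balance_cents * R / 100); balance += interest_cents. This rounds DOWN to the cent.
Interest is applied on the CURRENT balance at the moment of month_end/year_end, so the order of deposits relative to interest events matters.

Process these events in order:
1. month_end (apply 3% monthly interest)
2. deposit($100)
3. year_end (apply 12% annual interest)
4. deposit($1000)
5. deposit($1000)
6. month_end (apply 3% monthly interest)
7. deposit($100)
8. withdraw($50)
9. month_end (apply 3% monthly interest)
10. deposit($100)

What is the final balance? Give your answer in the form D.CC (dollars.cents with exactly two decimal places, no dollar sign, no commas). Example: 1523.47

Answer: 3004.04

Derivation:
After 1 (month_end (apply 3% monthly interest)): balance=$515.00 total_interest=$15.00
After 2 (deposit($100)): balance=$615.00 total_interest=$15.00
After 3 (year_end (apply 12% annual interest)): balance=$688.80 total_interest=$88.80
After 4 (deposit($1000)): balance=$1688.80 total_interest=$88.80
After 5 (deposit($1000)): balance=$2688.80 total_interest=$88.80
After 6 (month_end (apply 3% monthly interest)): balance=$2769.46 total_interest=$169.46
After 7 (deposit($100)): balance=$2869.46 total_interest=$169.46
After 8 (withdraw($50)): balance=$2819.46 total_interest=$169.46
After 9 (month_end (apply 3% monthly interest)): balance=$2904.04 total_interest=$254.04
After 10 (deposit($100)): balance=$3004.04 total_interest=$254.04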